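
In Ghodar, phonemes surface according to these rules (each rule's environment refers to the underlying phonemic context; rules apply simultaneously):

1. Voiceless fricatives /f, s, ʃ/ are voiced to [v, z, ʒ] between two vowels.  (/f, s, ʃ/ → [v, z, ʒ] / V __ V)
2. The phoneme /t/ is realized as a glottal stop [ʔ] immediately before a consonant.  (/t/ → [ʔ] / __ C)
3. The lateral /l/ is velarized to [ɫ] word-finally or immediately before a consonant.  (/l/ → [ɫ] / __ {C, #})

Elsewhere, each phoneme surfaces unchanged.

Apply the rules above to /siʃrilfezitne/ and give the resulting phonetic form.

[siʃriɫfeziʔne]

/s/ (word-initial) fails the environment for rule 1, so it stays [s].
/i/ stays [i].
/ʃ/ (between /i/ and /r/): rule 1 targets it, but not between two vowels → unchanged [ʃ].
/r/ (between /ʃ/ and /i/) is unaffected → [r].
/i/ (between /r/ and /l/) is unaffected → [i].
Rule 3 applies to /l/ (between /i/ and /f/: word-finally or immediately before a consonant) → [ɫ].
/f/ (between /l/ and /e/): rule 1 targets it, but not between two vowels → unchanged [f].
/e/ (between /f/ and /z/): no rule targets it → [e].
/z/ (between /e/ and /i/) is unaffected → [z].
/i/ — not in any rule's target class → [i].
Rule 2 applies to /t/ (between /i/ and /n/: immediately before a consonant) → [ʔ].
/n/ — not in any rule's target class → [n].
/e/ — not in any rule's target class → [e].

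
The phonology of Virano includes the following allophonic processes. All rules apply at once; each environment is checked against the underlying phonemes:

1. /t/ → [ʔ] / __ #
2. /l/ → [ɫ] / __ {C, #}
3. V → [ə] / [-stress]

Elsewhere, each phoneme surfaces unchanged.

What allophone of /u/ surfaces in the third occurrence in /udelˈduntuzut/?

/u/ (between /t/ and /z/): in an unstressed syllable, so rule 3 applies → [ə].

[ə]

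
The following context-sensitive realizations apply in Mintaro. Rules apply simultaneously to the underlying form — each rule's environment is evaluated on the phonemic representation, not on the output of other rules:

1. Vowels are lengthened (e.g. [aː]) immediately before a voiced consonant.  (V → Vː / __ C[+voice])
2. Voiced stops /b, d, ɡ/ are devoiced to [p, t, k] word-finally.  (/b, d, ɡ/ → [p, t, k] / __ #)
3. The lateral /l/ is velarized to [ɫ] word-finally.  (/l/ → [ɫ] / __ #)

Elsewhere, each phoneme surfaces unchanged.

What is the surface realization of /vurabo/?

/u/ — between /v/ and /r/, before a voiced consonant — surfaces as [uː] (rule 1).
/a/ (between /r/ and /b/) occurs before a voiced consonant → [aː] by rule 1.
/b/ — between /a/ and /o/; rule 2 does not apply here → [b].
/o/ — word-final; rule 1 does not apply here → [o].

[vuːraːbo]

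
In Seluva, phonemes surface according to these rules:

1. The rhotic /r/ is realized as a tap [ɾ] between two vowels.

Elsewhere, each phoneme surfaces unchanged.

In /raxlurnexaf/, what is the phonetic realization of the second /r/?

/r/ (between /u/ and /n/): rule 1 targets it, but not between two vowels → unchanged [r].

[r]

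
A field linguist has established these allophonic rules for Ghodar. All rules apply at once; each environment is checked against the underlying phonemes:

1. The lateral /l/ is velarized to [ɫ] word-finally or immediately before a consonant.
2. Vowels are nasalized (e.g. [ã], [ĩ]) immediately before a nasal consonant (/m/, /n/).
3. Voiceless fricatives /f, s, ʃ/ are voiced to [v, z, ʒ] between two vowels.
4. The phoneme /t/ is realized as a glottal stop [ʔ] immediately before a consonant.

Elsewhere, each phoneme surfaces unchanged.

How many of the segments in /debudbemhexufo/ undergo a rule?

2

Segments that undergo a rule: /e/ → [ẽ] (rule 2); /f/ → [v] (rule 3).
All other segments surface unchanged.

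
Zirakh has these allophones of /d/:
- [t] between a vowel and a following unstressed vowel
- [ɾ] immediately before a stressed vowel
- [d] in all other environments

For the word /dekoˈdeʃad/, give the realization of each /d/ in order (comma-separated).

Occurrence 1 (position 1): no conditioning environment matches → elsewhere allophone [d].
Occurrence 2 (position 5): immediately before a stressed vowel → [ɾ].
Occurrence 3 (position 9): no conditioning environment matches → elsewhere allophone [d].

[d], [ɾ], [d]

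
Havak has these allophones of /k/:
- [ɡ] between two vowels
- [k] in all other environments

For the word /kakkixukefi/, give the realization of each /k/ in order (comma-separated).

Occurrence 1 (position 1): no conditioning environment matches → elsewhere allophone [k].
Occurrence 2 (position 3): no conditioning environment matches → elsewhere allophone [k].
Occurrence 3 (position 4): no conditioning environment matches → elsewhere allophone [k].
Occurrence 4 (position 8): between two vowels → [ɡ].

[k], [k], [k], [ɡ]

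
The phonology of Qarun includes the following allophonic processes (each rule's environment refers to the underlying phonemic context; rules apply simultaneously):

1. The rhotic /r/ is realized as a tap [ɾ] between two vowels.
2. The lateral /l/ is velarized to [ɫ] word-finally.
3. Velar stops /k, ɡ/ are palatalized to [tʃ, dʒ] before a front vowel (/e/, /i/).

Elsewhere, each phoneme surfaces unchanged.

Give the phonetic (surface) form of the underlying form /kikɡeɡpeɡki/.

/k/ (word-initial): before a front vowel, so rule 3 applies → [tʃ].
/i/ stays [i].
/k/ — between /i/ and /ɡ/; rule 3 does not apply here → [k].
/ɡ/ (between /k/ and /e/): before a front vowel, so rule 3 applies → [dʒ].
/e/ (between /ɡ/ and /ɡ/): no rule targets it → [e].
/ɡ/ — between /e/ and /p/; rule 3 does not apply here → [ɡ].
/p/ — not in any rule's target class → [p].
/e/ (between /p/ and /ɡ/) is unaffected → [e].
/ɡ/ (between /e/ and /k/): rule 3 targets it, but not before a front vowel → unchanged [ɡ].
Rule 3 applies to /k/ (between /ɡ/ and /i/: before a front vowel) → [tʃ].
/i/ (word-final) is unaffected → [i].

[tʃikdʒeɡpeɡtʃi]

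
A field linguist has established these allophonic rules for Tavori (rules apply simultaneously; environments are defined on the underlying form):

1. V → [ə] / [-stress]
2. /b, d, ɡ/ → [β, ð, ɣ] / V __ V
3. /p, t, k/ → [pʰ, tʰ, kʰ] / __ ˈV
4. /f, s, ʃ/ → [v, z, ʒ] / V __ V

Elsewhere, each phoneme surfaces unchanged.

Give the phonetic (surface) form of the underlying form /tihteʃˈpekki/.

[təhtəʃˈpʰekkə]

/t/ (word-initial) is in the target of rule 3 but the environment (immediately before a stressed vowel) is not met → [t].
/i/ (between /t/ and /h/) occurs in an unstressed syllable → [ə] by rule 1.
/h/ stays [h].
/t/ (between /h/ and /e/) fails the environment for rule 3, so it stays [t].
/e/ meets the environment for rule 1 (in an unstressed syllable) → [ə].
/ʃ/ (between /e/ and /p/): rule 4 targets it, but not between two vowels → unchanged [ʃ].
/p/ — between /ʃ/ and /e/, immediately before a stressed vowel — surfaces as [pʰ] (rule 3).
/e/ (between /p/ and /k/) is in the target of rule 1 but the environment (in an unstressed syllable) is not met → [e].
/k/ — between /e/ and /k/; rule 3 does not apply here → [k].
/k/ (between /k/ and /i/) is in the target of rule 3 but the environment (immediately before a stressed vowel) is not met → [k].
/i/ — word-final, in an unstressed syllable — surfaces as [ə] (rule 1).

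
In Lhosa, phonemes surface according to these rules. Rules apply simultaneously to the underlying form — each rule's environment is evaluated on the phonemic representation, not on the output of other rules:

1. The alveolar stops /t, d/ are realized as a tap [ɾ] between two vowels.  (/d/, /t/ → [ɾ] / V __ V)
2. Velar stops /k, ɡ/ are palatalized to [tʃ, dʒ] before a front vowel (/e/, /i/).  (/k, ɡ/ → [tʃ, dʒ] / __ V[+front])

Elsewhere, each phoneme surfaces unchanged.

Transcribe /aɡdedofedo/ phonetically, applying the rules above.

/a/ (word-initial): no rule targets it → [a].
/ɡ/ (between /a/ and /d/) is in the target of rule 2 but the environment (before a front vowel) is not met → [ɡ].
/d/ — between /ɡ/ and /e/; rule 1 does not apply here → [d].
/e/ (between /d/ and /d/) is unaffected → [e].
/d/ meets the environment for rule 1 (between two vowels) → [ɾ].
/o/ — not in any rule's target class → [o].
/f/ (between /o/ and /e/) is unaffected → [f].
/e/ (between /f/ and /d/): no rule targets it → [e].
/d/ — between /e/ and /o/, between two vowels — surfaces as [ɾ] (rule 1).
/o/ — not in any rule's target class → [o].

[aɡdeɾofeɾo]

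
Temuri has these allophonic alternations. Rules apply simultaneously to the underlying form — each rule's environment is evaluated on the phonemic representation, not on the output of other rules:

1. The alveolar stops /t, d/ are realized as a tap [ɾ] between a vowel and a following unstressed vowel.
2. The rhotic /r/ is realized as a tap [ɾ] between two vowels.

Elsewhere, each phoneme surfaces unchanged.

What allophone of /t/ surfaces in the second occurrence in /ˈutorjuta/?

Rule 1 applies to /t/ (between /u/ and /a/: between a vowel and a following unstressed vowel) → [ɾ].

[ɾ]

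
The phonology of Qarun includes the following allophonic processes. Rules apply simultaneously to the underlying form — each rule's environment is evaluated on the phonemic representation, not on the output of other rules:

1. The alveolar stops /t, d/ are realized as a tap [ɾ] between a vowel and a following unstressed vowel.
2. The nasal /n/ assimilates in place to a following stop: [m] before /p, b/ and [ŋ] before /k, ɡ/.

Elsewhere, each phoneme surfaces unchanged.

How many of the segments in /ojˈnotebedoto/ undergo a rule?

Segments that undergo a rule: /t/ → [ɾ] (rule 1); /d/ → [ɾ] (rule 1); /t/ → [ɾ] (rule 1).
All other segments surface unchanged.

3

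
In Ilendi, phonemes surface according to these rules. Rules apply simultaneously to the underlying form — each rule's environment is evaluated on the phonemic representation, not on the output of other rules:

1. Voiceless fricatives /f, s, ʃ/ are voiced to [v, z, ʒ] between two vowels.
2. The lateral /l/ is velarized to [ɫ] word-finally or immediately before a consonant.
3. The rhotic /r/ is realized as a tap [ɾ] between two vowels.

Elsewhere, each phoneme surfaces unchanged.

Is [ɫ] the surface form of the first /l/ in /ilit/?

/l/ (between /i/ and /i/) fails the environment for rule 2, so it stays [l].
The actual realization is [l], not [ɫ].

No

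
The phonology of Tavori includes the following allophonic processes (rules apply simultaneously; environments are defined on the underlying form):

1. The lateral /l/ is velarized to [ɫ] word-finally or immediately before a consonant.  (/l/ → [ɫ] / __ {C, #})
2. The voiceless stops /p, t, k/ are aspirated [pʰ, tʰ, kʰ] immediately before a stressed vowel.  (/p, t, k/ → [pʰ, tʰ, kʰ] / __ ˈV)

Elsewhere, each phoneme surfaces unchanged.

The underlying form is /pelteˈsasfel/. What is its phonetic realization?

/p/ — word-initial; rule 2 does not apply here → [p].
/e/ (between /p/ and /l/) is unaffected → [e].
/l/ (between /e/ and /t/) occurs word-finally or immediately before a consonant → [ɫ] by rule 1.
/t/ (between /l/ and /e/): rule 2 targets it, but not immediately before a stressed vowel → unchanged [t].
/e/ — not in any rule's target class → [e].
/s/ (between /e/ and /a/) is unaffected → [s].
/a/ (between /s/ and /s/) is unaffected → [a].
/s/ stays [s].
/f/ (between /s/ and /e/) is unaffected → [f].
/e/ (between /f/ and /l/): no rule targets it → [e].
/l/ (word-final) occurs word-finally or immediately before a consonant → [ɫ] by rule 1.

[peɫteˈsasfeɫ]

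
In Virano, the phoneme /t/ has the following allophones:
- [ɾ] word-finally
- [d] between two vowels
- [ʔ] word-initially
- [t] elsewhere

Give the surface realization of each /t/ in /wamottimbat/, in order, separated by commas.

Occurrence 1 (position 5): no conditioning environment matches → elsewhere allophone [t].
Occurrence 2 (position 6): no conditioning environment matches → elsewhere allophone [t].
Occurrence 3 (position 11): word-finally → [ɾ].

[t], [t], [ɾ]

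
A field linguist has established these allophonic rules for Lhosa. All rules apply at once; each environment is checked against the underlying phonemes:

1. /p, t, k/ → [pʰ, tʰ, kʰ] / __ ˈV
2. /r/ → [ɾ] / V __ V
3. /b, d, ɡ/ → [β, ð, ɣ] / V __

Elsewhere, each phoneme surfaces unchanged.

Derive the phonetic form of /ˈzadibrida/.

[ˈzaðiβriða]

/z/ — not in any rule's target class → [z].
/a/ (between /z/ and /d/): no rule targets it → [a].
/d/ (between /a/ and /i/): immediately after a vowel, so rule 3 applies → [ð].
/i/ stays [i].
/b/ (between /i/ and /r/) occurs immediately after a vowel → [β] by rule 3.
/r/ (between /b/ and /i/) is in the target of rule 2 but the environment (between two vowels) is not met → [r].
/i/ (between /r/ and /d/) is unaffected → [i].
/d/ (between /i/ and /a/): immediately after a vowel, so rule 3 applies → [ð].
/a/ (word-final): no rule targets it → [a].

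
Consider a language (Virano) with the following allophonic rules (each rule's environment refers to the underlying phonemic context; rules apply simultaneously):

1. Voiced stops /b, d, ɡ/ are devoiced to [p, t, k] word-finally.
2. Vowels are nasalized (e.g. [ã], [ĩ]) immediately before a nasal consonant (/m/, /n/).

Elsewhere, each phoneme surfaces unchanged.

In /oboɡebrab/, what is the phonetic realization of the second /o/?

[o]

/o/ (between /b/ and /ɡ/) is in the target of rule 2 but the environment (before a nasal consonant) is not met → [o].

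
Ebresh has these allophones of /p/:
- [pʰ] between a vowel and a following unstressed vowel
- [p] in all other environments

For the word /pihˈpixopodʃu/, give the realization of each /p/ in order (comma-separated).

Occurrence 1 (position 1): no conditioning environment matches → elsewhere allophone [p].
Occurrence 2 (position 4): no conditioning environment matches → elsewhere allophone [p].
Occurrence 3 (position 8): between a vowel and a following unstressed vowel → [pʰ].

[p], [p], [pʰ]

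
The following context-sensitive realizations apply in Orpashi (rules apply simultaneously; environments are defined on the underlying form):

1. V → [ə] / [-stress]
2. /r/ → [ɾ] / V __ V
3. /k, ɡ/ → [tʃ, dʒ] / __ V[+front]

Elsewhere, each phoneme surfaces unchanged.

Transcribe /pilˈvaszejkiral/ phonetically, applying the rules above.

/p/ (word-initial) is unaffected → [p].
/i/ (between /p/ and /l/) occurs in an unstressed syllable → [ə] by rule 1.
/l/ stays [l].
/v/ stays [v].
/a/ (between /v/ and /s/) is in the target of rule 1 but the environment (in an unstressed syllable) is not met → [a].
/s/ stays [s].
/z/ — not in any rule's target class → [z].
/e/ (between /z/ and /j/) occurs in an unstressed syllable → [ə] by rule 1.
/j/ (between /e/ and /k/): no rule targets it → [j].
/k/ (between /j/ and /i/): before a front vowel, so rule 3 applies → [tʃ].
/i/ (between /k/ and /r/) occurs in an unstressed syllable → [ə] by rule 1.
/r/ — between /i/ and /a/, between two vowels — surfaces as [ɾ] (rule 2).
Rule 1 applies to /a/ (between /r/ and /l/: in an unstressed syllable) → [ə].
/l/ stays [l].

[pəlˈvaszəjtʃəɾəl]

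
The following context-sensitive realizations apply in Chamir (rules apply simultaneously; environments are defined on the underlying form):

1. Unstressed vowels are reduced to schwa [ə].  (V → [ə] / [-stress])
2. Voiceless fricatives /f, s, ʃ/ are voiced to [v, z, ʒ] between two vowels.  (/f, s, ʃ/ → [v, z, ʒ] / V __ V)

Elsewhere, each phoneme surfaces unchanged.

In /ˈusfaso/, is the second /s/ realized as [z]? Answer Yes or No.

Yes

/s/ — between /a/ and /o/, between two vowels — surfaces as [z] (rule 2).
The actual realization is [z], which matches [z].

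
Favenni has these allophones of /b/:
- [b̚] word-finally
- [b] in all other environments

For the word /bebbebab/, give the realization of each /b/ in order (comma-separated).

Occurrence 1 (position 1): no conditioning environment matches → elsewhere allophone [b].
Occurrence 2 (position 3): no conditioning environment matches → elsewhere allophone [b].
Occurrence 3 (position 4): no conditioning environment matches → elsewhere allophone [b].
Occurrence 4 (position 6): no conditioning environment matches → elsewhere allophone [b].
Occurrence 5 (position 8): word-finally → [b̚].

[b], [b], [b], [b], [b̚]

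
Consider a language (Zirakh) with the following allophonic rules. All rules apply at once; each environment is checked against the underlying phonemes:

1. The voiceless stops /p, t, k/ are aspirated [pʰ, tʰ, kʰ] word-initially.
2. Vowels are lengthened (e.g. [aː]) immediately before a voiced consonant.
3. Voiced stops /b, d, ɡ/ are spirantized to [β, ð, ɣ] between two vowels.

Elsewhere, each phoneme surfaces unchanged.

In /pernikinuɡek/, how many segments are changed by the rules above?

5

Segments that undergo a rule: /p/ → [pʰ] (rule 1); /e/ → [eː] (rule 2); /i/ → [iː] (rule 2); /u/ → [uː] (rule 2); /ɡ/ → [ɣ] (rule 3).
All other segments surface unchanged.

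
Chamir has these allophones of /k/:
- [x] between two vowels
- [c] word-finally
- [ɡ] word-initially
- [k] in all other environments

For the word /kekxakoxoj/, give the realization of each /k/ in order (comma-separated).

Occurrence 1 (position 1): word-initially → [ɡ].
Occurrence 2 (position 3): no conditioning environment matches → elsewhere allophone [k].
Occurrence 3 (position 6): between two vowels → [x].

[ɡ], [k], [x]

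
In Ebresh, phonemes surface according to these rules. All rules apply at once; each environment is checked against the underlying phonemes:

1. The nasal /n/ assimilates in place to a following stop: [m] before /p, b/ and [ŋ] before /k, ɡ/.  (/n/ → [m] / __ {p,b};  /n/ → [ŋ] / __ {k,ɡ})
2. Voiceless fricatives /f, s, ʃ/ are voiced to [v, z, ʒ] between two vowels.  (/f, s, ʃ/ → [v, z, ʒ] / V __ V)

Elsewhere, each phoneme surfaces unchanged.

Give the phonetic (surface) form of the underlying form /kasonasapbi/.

[kazonazapbi]

/k/ — not in any rule's target class → [k].
/a/ (between /k/ and /s/): no rule targets it → [a].
/s/ (between /a/ and /o/) occurs between two vowels → [z] by rule 2.
/o/ stays [o].
/n/ (between /o/ and /a/): rule 1 targets it, but not before a labial or velar stop → unchanged [n].
/a/ — not in any rule's target class → [a].
/s/ (between /a/ and /a/) occurs between two vowels → [z] by rule 2.
/a/ (between /s/ and /p/): no rule targets it → [a].
/p/ (between /a/ and /b/) is unaffected → [p].
/b/ — not in any rule's target class → [b].
/i/ — not in any rule's target class → [i].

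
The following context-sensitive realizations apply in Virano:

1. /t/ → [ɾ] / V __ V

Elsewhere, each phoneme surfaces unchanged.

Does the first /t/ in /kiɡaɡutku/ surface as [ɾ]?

No

/t/ (between /u/ and /k/) is in the target of rule 1 but the environment (between two vowels) is not met → [t].
The actual realization is [t], not [ɾ].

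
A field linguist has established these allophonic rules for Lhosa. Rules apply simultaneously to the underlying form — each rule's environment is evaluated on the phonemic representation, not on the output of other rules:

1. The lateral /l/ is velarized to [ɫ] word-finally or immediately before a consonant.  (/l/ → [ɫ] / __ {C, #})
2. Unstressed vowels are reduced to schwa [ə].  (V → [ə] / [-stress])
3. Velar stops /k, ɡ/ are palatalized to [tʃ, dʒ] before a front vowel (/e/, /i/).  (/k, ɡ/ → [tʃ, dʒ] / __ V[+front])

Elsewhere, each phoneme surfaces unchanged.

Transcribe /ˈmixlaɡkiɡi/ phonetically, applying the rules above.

/m/ (word-initial): no rule targets it → [m].
/i/ — between /m/ and /x/; rule 2 does not apply here → [i].
/x/ — not in any rule's target class → [x].
/l/ (between /x/ and /a/): rule 1 targets it, but not word-finally or immediately before a consonant → unchanged [l].
/a/ (between /l/ and /ɡ/) occurs in an unstressed syllable → [ə] by rule 2.
/ɡ/ (between /a/ and /k/): rule 3 targets it, but not before a front vowel → unchanged [ɡ].
/k/ meets the environment for rule 3 (before a front vowel) → [tʃ].
/i/ — between /k/ and /ɡ/, in an unstressed syllable — surfaces as [ə] (rule 2).
/ɡ/ meets the environment for rule 3 (before a front vowel) → [dʒ].
/i/ (word-final) occurs in an unstressed syllable → [ə] by rule 2.

[ˈmixləɡtʃədʒə]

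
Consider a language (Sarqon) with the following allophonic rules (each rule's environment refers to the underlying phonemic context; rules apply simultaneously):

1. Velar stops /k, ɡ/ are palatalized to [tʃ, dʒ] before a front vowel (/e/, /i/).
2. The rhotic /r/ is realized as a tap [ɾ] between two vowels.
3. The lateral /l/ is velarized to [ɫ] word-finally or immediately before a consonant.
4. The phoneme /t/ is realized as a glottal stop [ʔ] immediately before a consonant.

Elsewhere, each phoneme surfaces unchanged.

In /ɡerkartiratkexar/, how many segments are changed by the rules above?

4

Segments that undergo a rule: /ɡ/ → [dʒ] (rule 1); /r/ → [ɾ] (rule 2); /t/ → [ʔ] (rule 4); /k/ → [tʃ] (rule 1).
All other segments surface unchanged.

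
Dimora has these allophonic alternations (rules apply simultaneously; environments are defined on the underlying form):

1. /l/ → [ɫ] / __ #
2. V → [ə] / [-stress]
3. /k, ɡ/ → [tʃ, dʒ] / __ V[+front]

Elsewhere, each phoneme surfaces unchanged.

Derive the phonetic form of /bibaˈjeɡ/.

/b/ — not in any rule's target class → [b].
/i/ (between /b/ and /b/): in an unstressed syllable, so rule 2 applies → [ə].
/b/ — not in any rule's target class → [b].
Rule 2 applies to /a/ (between /b/ and /j/: in an unstressed syllable) → [ə].
/j/ stays [j].
/e/ (between /j/ and /ɡ/) is in the target of rule 2 but the environment (in an unstressed syllable) is not met → [e].
/ɡ/ (word-final) fails the environment for rule 3, so it stays [ɡ].

[bəbəˈjeɡ]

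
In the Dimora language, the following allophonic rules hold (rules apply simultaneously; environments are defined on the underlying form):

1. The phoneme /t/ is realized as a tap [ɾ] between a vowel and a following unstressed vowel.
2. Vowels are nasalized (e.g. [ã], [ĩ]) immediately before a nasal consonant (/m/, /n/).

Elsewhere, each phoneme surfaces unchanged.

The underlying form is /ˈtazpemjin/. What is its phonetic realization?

[ˈtazpẽmjĩn]

/t/ (word-initial) is in the target of rule 1 but the environment (between a vowel and a following unstressed vowel) is not met → [t].
/a/ (between /t/ and /z/): rule 2 targets it, but not before a nasal consonant → unchanged [a].
/e/ — between /p/ and /m/, before a nasal consonant — surfaces as [ẽ] (rule 2).
/i/ (between /j/ and /n/): before a nasal consonant, so rule 2 applies → [ĩ].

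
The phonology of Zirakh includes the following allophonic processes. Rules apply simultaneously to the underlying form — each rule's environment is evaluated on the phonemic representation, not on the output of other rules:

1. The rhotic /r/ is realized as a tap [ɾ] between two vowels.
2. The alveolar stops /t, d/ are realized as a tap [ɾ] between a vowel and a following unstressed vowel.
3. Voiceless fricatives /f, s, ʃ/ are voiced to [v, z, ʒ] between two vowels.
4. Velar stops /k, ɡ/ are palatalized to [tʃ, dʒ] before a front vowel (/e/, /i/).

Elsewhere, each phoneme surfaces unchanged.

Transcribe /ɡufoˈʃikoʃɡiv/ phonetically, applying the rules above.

/ɡ/ (word-initial) is in the target of rule 4 but the environment (before a front vowel) is not met → [ɡ].
/u/ — not in any rule's target class → [u].
/f/ — between /u/ and /o/, between two vowels — surfaces as [v] (rule 3).
/o/ — not in any rule's target class → [o].
/ʃ/ — between /o/ and /i/, between two vowels — surfaces as [ʒ] (rule 3).
/i/ (between /ʃ/ and /k/) is unaffected → [i].
/k/ — between /i/ and /o/; rule 4 does not apply here → [k].
/o/ stays [o].
/ʃ/ (between /o/ and /ɡ/) is in the target of rule 3 but the environment (between two vowels) is not met → [ʃ].
Rule 4 applies to /ɡ/ (between /ʃ/ and /i/: before a front vowel) → [dʒ].
/i/ stays [i].
/v/ (word-final) is unaffected → [v].

[ɡuvoˈʒikoʃdʒiv]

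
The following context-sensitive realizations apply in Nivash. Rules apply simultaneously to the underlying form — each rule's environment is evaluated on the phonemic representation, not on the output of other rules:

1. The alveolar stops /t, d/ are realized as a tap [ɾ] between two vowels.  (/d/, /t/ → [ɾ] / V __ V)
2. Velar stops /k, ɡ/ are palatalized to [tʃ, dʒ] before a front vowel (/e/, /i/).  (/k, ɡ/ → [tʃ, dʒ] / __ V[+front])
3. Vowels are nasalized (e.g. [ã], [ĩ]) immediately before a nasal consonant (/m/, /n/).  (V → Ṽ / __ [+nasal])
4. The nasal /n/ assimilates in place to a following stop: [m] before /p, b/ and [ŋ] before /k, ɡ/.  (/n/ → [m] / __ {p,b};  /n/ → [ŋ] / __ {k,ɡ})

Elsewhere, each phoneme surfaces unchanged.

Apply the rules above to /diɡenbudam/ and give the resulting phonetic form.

/d/ — word-initial; rule 1 does not apply here → [d].
/i/ — between /d/ and /ɡ/; rule 3 does not apply here → [i].
/ɡ/ (between /i/ and /e/) occurs before a front vowel → [dʒ] by rule 2.
/e/ (between /ɡ/ and /n/): before a nasal consonant, so rule 3 applies → [ẽ].
/n/ (between /e/ and /b/): before a labial or velar stop, so rule 4 applies → [m].
/b/ (between /n/ and /u/) is unaffected → [b].
/u/ (between /b/ and /d/) is in the target of rule 3 but the environment (before a nasal consonant) is not met → [u].
/d/ (between /u/ and /a/): between two vowels, so rule 1 applies → [ɾ].
/a/ (between /d/ and /m/): before a nasal consonant, so rule 3 applies → [ã].
/m/ — not in any rule's target class → [m].

[didʒẽmbuɾãm]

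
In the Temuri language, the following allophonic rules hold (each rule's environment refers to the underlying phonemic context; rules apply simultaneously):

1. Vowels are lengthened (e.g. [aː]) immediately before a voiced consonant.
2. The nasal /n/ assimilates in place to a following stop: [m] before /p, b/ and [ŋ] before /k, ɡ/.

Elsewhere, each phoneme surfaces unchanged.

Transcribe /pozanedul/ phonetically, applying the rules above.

/p/ — not in any rule's target class → [p].
/o/ meets the environment for rule 1 (before a voiced consonant) → [oː].
/z/ (between /o/ and /a/) is unaffected → [z].
Rule 1 applies to /a/ (between /z/ and /n/: before a voiced consonant) → [aː].
/n/ (between /a/ and /e/) fails the environment for rule 2, so it stays [n].
/e/ (between /n/ and /d/): before a voiced consonant, so rule 1 applies → [eː].
/d/ (between /e/ and /u/): no rule targets it → [d].
/u/ (between /d/ and /l/) occurs before a voiced consonant → [uː] by rule 1.
/l/ — not in any rule's target class → [l].

[poːzaːneːduːl]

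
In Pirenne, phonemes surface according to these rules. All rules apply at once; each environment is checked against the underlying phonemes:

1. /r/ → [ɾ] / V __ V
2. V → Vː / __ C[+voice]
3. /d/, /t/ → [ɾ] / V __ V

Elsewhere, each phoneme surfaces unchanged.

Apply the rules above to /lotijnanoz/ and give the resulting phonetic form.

[loɾiːjnaːnoːz]

/l/ (word-initial): no rule targets it → [l].
/o/ — between /l/ and /t/; rule 2 does not apply here → [o].
/t/ meets the environment for rule 3 (between two vowels) → [ɾ].
/i/ (between /t/ and /j/): before a voiced consonant, so rule 2 applies → [iː].
/j/ — not in any rule's target class → [j].
/n/ — not in any rule's target class → [n].
Rule 2 applies to /a/ (between /n/ and /n/: before a voiced consonant) → [aː].
/n/ — not in any rule's target class → [n].
/o/ meets the environment for rule 2 (before a voiced consonant) → [oː].
/z/ (word-final) is unaffected → [z].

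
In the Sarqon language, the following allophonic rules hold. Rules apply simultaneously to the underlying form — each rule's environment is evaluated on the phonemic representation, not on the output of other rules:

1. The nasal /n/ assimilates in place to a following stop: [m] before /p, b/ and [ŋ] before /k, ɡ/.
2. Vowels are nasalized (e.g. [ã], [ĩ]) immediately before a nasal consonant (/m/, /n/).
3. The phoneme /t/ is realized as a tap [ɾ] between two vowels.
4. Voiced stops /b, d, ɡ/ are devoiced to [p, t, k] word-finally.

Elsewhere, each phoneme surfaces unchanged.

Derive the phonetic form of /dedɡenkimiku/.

[dedɡẽŋkĩmiku]

/d/ (word-initial) fails the environment for rule 4, so it stays [d].
/e/ — between /d/ and /d/; rule 2 does not apply here → [e].
/d/ — between /e/ and /ɡ/; rule 4 does not apply here → [d].
/ɡ/ (between /d/ and /e/) is in the target of rule 4 but the environment (word-finally) is not met → [ɡ].
/e/ (between /ɡ/ and /n/): before a nasal consonant, so rule 2 applies → [ẽ].
/n/ meets the environment for rule 1 (before a labial or velar stop) → [ŋ].
/i/ (between /k/ and /m/) occurs before a nasal consonant → [ĩ] by rule 2.
/i/ — between /m/ and /k/; rule 2 does not apply here → [i].
/u/ — word-final; rule 2 does not apply here → [u].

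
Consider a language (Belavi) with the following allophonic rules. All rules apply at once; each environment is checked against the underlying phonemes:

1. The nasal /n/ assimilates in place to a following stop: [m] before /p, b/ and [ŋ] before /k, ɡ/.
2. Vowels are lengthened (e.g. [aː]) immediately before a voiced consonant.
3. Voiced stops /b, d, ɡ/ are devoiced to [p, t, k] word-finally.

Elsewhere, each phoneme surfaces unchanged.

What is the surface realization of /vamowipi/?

/v/ (word-initial) is unaffected → [v].
Rule 2 applies to /a/ (between /v/ and /m/: before a voiced consonant) → [aː].
/m/ — not in any rule's target class → [m].
/o/ (between /m/ and /w/): before a voiced consonant, so rule 2 applies → [oː].
/w/ (between /o/ and /i/) is unaffected → [w].
/i/ (between /w/ and /p/) is in the target of rule 2 but the environment (before a voiced consonant) is not met → [i].
/p/ (between /i/ and /i/) is unaffected → [p].
/i/ (word-final): rule 2 targets it, but not before a voiced consonant → unchanged [i].

[vaːmoːwipi]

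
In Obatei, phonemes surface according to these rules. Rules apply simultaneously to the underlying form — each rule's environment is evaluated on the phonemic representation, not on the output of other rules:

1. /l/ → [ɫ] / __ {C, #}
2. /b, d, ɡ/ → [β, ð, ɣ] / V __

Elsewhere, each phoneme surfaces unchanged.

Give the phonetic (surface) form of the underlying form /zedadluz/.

[zeðaðluz]

/z/ (word-initial): no rule targets it → [z].
/e/ stays [e].
/d/ meets the environment for rule 2 (immediately after a vowel) → [ð].
/a/ stays [a].
/d/ — between /a/ and /l/, immediately after a vowel — surfaces as [ð] (rule 2).
/l/ — between /d/ and /u/; rule 1 does not apply here → [l].
/u/ stays [u].
/z/ — not in any rule's target class → [z].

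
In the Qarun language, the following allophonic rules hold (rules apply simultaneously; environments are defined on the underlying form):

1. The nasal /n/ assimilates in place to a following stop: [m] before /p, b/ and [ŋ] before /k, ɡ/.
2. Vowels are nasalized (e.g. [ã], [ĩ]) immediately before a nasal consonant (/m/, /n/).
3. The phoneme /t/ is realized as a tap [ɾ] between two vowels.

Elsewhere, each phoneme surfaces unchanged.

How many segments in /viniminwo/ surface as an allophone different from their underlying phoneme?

3

Segments that undergo a rule: /i/ → [ĩ] (rule 2); /i/ → [ĩ] (rule 2); /i/ → [ĩ] (rule 2).
All other segments surface unchanged.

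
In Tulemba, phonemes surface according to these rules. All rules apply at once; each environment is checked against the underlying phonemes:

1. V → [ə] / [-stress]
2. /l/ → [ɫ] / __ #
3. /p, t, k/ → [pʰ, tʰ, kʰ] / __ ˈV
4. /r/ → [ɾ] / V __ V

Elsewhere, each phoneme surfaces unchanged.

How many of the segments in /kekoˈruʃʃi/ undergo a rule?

4

Segments that undergo a rule: /e/ → [ə] (rule 1); /o/ → [ə] (rule 1); /r/ → [ɾ] (rule 4); /i/ → [ə] (rule 1).
All other segments surface unchanged.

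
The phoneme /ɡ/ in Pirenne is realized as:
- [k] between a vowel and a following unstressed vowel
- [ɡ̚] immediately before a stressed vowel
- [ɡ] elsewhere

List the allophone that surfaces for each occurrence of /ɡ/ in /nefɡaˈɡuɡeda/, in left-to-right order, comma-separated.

[ɡ], [ɡ̚], [k]

Occurrence 1 (position 4): no conditioning environment matches → elsewhere allophone [ɡ].
Occurrence 2 (position 6): immediately before a stressed vowel → [ɡ̚].
Occurrence 3 (position 8): between a vowel and a following unstressed vowel → [k].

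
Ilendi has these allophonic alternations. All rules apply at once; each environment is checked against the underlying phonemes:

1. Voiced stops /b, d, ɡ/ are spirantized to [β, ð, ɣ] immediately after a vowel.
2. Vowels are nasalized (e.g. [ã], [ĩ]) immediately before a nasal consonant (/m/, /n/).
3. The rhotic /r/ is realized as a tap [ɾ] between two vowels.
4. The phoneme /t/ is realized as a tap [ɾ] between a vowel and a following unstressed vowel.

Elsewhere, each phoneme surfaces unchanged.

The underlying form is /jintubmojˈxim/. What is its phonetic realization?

/i/ — between /j/ and /n/, before a nasal consonant — surfaces as [ĩ] (rule 2).
/t/ (between /n/ and /u/) is in the target of rule 4 but the environment (between a vowel and a following unstressed vowel) is not met → [t].
/u/ (between /t/ and /b/): rule 2 targets it, but not before a nasal consonant → unchanged [u].
Rule 1 applies to /b/ (between /u/ and /m/: immediately after a vowel) → [β].
/o/ (between /m/ and /j/) is in the target of rule 2 but the environment (before a nasal consonant) is not met → [o].
/i/ meets the environment for rule 2 (before a nasal consonant) → [ĩ].

[jĩntuβmojˈxĩm]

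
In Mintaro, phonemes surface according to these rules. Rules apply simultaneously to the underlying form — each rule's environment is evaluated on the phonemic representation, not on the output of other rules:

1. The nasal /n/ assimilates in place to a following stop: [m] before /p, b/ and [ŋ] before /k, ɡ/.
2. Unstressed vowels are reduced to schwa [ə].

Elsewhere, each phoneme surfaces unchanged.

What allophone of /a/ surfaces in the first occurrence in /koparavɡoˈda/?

[ə]

/a/ — between /p/ and /r/, in an unstressed syllable — surfaces as [ə] (rule 2).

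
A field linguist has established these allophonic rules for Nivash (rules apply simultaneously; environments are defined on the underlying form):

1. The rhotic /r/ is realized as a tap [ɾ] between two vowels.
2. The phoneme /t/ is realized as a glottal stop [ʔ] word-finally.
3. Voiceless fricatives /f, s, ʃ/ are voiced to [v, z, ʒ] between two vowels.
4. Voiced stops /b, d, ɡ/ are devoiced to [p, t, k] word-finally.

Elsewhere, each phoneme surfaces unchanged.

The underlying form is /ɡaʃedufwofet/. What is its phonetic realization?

/ɡ/ (word-initial) is in the target of rule 4 but the environment (word-finally) is not met → [ɡ].
/a/ stays [a].
/ʃ/ — between /a/ and /e/, between two vowels — surfaces as [ʒ] (rule 3).
/e/ — not in any rule's target class → [e].
/d/ (between /e/ and /u/) is in the target of rule 4 but the environment (word-finally) is not met → [d].
/u/ (between /d/ and /f/) is unaffected → [u].
/f/ (between /u/ and /w/): rule 3 targets it, but not between two vowels → unchanged [f].
/w/ (between /f/ and /o/): no rule targets it → [w].
/o/ stays [o].
/f/ — between /o/ and /e/, between two vowels — surfaces as [v] (rule 3).
/e/ (between /f/ and /t/): no rule targets it → [e].
/t/ (word-final): word-finally, so rule 2 applies → [ʔ].

[ɡaʒedufwoveʔ]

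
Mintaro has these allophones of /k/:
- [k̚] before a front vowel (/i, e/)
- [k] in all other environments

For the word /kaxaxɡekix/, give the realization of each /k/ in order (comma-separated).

[k], [k̚]

Occurrence 1 (position 1): no conditioning environment matches → elsewhere allophone [k].
Occurrence 2 (position 8): before a front vowel (/i, e/) → [k̚].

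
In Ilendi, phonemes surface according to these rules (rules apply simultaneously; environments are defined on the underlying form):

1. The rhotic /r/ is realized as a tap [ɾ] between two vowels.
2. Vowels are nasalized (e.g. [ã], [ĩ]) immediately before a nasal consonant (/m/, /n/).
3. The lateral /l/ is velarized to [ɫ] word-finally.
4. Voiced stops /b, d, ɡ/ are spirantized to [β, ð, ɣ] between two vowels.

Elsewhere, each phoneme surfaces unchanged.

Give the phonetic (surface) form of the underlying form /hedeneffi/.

[heðẽneffi]

/h/ — not in any rule's target class → [h].
/e/ (between /h/ and /d/) fails the environment for rule 2, so it stays [e].
Rule 4 applies to /d/ (between /e/ and /e/: between two vowels) → [ð].
Rule 2 applies to /e/ (between /d/ and /n/: before a nasal consonant) → [ẽ].
/n/ stays [n].
/e/ (between /n/ and /f/) fails the environment for rule 2, so it stays [e].
/f/ stays [f].
/f/ — not in any rule's target class → [f].
/i/ (word-final): rule 2 targets it, but not before a nasal consonant → unchanged [i].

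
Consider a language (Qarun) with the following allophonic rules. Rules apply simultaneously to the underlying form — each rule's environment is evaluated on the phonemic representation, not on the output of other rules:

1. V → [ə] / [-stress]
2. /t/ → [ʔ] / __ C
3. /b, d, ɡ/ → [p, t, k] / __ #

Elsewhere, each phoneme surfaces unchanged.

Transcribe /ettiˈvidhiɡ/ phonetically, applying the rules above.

[əʔtəˈvidhək]

/e/ (word-initial) occurs in an unstressed syllable → [ə] by rule 1.
/t/ (between /e/ and /t/): immediately before a consonant, so rule 2 applies → [ʔ].
/t/ (between /t/ and /i/) fails the environment for rule 2, so it stays [t].
/i/ (between /t/ and /v/): in an unstressed syllable, so rule 1 applies → [ə].
/v/ — not in any rule's target class → [v].
/i/ (between /v/ and /d/) is in the target of rule 1 but the environment (in an unstressed syllable) is not met → [i].
/d/ (between /i/ and /h/): rule 3 targets it, but not word-finally → unchanged [d].
/h/ (between /d/ and /i/): no rule targets it → [h].
Rule 1 applies to /i/ (between /h/ and /ɡ/: in an unstressed syllable) → [ə].
/ɡ/ meets the environment for rule 3 (word-finally) → [k].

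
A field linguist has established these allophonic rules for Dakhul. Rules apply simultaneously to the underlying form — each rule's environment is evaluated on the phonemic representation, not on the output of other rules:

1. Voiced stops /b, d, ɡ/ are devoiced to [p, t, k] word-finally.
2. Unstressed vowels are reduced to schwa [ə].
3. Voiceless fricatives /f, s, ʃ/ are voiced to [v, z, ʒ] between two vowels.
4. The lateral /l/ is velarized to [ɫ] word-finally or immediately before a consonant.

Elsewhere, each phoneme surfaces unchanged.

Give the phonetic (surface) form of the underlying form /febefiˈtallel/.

[fəbəvəˈtaɫləɫ]

/f/ (word-initial): rule 3 targets it, but not between two vowels → unchanged [f].
/e/ (between /f/ and /b/) occurs in an unstressed syllable → [ə] by rule 2.
/b/ (between /e/ and /e/) is in the target of rule 1 but the environment (word-finally) is not met → [b].
/e/ meets the environment for rule 2 (in an unstressed syllable) → [ə].
/f/ (between /e/ and /i/): between two vowels, so rule 3 applies → [v].
Rule 2 applies to /i/ (between /f/ and /t/: in an unstressed syllable) → [ə].
/a/ (between /t/ and /l/): rule 2 targets it, but not in an unstressed syllable → unchanged [a].
/l/ (between /a/ and /l/) occurs word-finally or immediately before a consonant → [ɫ] by rule 4.
/l/ — between /l/ and /e/; rule 4 does not apply here → [l].
/e/ — between /l/ and /l/, in an unstressed syllable — surfaces as [ə] (rule 2).
/l/ meets the environment for rule 4 (word-finally or immediately before a consonant) → [ɫ].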